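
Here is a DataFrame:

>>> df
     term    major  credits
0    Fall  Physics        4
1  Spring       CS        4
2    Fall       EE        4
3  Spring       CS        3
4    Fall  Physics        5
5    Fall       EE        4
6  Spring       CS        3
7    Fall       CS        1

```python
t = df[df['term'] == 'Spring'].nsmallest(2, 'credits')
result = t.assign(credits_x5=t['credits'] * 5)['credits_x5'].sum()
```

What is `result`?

30

filter rows where term == 'Spring':
     term major  credits
1  Spring    CS        4
3  Spring    CS        3
6  Spring    CS        3
take 2 rows with smallest credits:
     term major  credits
3  Spring    CS        3
6  Spring    CS        3
add column credits_x5 = t['credits'] * 5:
     term major  credits  credits_x5
3  Spring    CS        3          15
6  Spring    CS        3          15
Reading off the sum of column 'credits_x5', we get 30.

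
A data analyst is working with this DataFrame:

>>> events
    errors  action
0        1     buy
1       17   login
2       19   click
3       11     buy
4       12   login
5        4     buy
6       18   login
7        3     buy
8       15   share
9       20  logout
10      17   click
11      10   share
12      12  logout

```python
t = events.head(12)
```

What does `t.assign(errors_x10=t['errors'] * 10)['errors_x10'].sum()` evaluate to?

take first 12 rows:
    errors  action
0        1     buy
1       17   login
2       19   click
3       11     buy
4       12   login
5        4     buy
6       18   login
7        3     buy
8       15   share
9       20  logout
10      17   click
11      10   share
add column errors_x10 = t['errors'] * 10:
    errors  action  errors_x10
0        1     buy          10
1       17   login         170
2       19   click         190
3       11     buy         110
4       12   login         120
5        4     buy          40
6       18   login         180
7        3     buy          30
8       15   share         150
9       20  logout         200
10      17   click         170
11      10   share         100
Taking the sum of column 'errors_x10' gives 1470.

1470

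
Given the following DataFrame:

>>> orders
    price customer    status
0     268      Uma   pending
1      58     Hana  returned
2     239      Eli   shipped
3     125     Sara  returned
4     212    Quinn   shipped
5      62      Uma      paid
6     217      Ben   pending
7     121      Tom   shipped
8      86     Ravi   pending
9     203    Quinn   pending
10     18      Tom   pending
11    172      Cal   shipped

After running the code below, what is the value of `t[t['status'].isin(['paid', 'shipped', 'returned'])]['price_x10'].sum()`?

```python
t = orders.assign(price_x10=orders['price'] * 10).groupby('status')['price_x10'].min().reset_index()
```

add column price_x10 = orders['price'] * 10:
    price customer    status  price_x10
0     268      Uma   pending       2680
1      58     Hana  returned        580
2     239      Eli   shipped       2390
3     125     Sara  returned       1250
4     212    Quinn   shipped       2120
5      62      Uma      paid        620
6     217      Ben   pending       2170
7     121      Tom   shipped       1210
8      86     Ravi   pending        860
9     203    Quinn   pending       2030
10     18      Tom   pending        180
11    172      Cal   shipped       1720
group by status, min of price_x10:
status
paid         620
pending      180
returned     580
shipped     1210
Name: price_x10, dtype: int64
reset_index():
     status  price_x10
0      paid        620
1   pending        180
2  returned        580
3   shipped       1210
filter rows where status in ['paid', 'shipped', 'returned']:
     status  price_x10
0      paid        620
2  returned        580
3   shipped       1210
Reading off the sum of column 'price_x10', we get 2410.

2410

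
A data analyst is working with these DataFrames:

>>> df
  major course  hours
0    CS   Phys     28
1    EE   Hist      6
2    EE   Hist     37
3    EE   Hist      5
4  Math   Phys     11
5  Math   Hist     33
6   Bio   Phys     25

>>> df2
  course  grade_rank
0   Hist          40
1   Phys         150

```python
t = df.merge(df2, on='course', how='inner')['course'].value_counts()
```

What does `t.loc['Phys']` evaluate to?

3

merge on 'course' (how='inner') → 7 rows:
  major course  hours  grade_rank
0    CS   Phys     28         150
1    EE   Hist      6          40
2    EE   Hist     37          40
3    EE   Hist      5          40
4  Math   Phys     11         150
5  Math   Hist     33          40
6   Bio   Phys     25         150
value_counts of course:
course
Hist    4
Phys    3
Name: count, dtype: int64
Finally, value at index 'Phys' = 3.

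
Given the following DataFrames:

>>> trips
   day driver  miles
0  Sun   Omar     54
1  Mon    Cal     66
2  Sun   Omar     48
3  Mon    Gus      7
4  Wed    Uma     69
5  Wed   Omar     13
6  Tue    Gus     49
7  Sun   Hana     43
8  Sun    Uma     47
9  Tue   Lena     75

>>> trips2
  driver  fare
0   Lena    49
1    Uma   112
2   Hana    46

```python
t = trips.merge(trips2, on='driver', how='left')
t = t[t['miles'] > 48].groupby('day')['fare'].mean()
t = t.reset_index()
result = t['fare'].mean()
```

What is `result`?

80.5

merge on 'driver' (how='left') → 10 rows:
   day driver  miles   fare
0  Sun   Omar     54    NaN
1  Mon    Cal     66    NaN
2  Sun   Omar     48    NaN
3  Mon    Gus      7    NaN
4  Wed    Uma     69  112.0
5  Wed   Omar     13    NaN
6  Tue    Gus     49    NaN
7  Sun   Hana     43   46.0
8  Sun    Uma     47  112.0
9  Tue   Lena     75   49.0
filter rows where miles > 48:
   day driver  miles   fare
0  Sun   Omar     54    NaN
1  Mon    Cal     66    NaN
4  Wed    Uma     69  112.0
6  Tue    Gus     49    NaN
9  Tue   Lena     75   49.0
group by day, mean of fare:
day
Mon      NaN
Sun      NaN
Tue     49.0
Wed    112.0
Name: fare, dtype: float64
reset_index():
   day   fare
0  Mon    NaN
1  Sun    NaN
2  Tue   49.0
3  Wed  112.0
Finally, mean of column 'fare' = 80.5.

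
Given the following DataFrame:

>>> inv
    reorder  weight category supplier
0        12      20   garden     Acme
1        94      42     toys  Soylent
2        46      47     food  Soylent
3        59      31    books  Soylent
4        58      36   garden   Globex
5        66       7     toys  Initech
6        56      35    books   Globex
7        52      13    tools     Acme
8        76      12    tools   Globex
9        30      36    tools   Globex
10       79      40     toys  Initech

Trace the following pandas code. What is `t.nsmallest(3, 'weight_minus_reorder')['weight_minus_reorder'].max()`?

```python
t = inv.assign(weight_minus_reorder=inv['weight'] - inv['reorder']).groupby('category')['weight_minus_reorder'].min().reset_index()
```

add column weight_minus_reorder = inv['weight'] - inv['reorder']:
    reorder  weight category supplier  weight_minus_reorder
0        12      20   garden     Acme                     8
1        94      42     toys  Soylent                   -52
2        46      47     food  Soylent                     1
3        59      31    books  Soylent                   -28
4        58      36   garden   Globex                   -22
5        66       7     toys  Initech                   -59
6        56      35    books   Globex                   -21
7        52      13    tools     Acme                   -39
8        76      12    tools   Globex                   -64
9        30      36    tools   Globex                     6
10       79      40     toys  Initech                   -39
group by category, min of weight_minus_reorder:
category
books    -28
food       1
garden   -22
tools    -64
toys     -59
Name: weight_minus_reorder, dtype: int64
reset_index():
  category  weight_minus_reorder
0    books                   -28
1     food                     1
2   garden                   -22
3    tools                   -64
4     toys                   -59
take 3 rows with smallest weight_minus_reorder:
  category  weight_minus_reorder
3    tools                   -64
4     toys                   -59
0    books                   -28
max of column 'weight_minus_reorder' → -28

-28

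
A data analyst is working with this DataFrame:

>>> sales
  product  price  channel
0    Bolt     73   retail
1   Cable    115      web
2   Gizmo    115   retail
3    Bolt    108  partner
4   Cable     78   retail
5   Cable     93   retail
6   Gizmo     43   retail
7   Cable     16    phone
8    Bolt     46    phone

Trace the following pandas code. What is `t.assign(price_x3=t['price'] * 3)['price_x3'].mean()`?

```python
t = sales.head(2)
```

282.0

take first 2 rows:
  product  price channel
0    Bolt     73  retail
1   Cable    115     web
add column price_x3 = t['price'] * 3:
  product  price channel  price_x3
0    Bolt     73  retail       219
1   Cable    115     web       345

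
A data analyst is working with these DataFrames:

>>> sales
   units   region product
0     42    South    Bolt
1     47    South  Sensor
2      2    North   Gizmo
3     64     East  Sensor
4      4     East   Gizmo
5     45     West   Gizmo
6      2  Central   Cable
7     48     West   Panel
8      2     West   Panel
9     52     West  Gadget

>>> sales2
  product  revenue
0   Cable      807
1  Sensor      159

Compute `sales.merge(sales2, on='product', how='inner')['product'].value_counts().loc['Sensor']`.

2

merge on 'product' (how='inner') → 3 rows:
   units   region product  revenue
0     47    South  Sensor      159
1     64     East  Sensor      159
2      2  Central   Cable      807
value_counts of product:
product
Sensor    2
Cable     1
Name: count, dtype: int64
value at index 'Sensor' → 2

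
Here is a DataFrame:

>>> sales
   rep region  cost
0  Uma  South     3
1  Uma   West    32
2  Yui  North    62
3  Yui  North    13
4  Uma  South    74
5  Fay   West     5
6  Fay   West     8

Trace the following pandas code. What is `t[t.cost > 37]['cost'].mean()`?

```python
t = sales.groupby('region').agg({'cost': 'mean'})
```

group by region, mean of cost:
        cost
region      
North   37.5
South   38.5
West    15.0
filter rows where cost > 37:
        cost
region      
North   37.5
South   38.5
The mean of column 'cost' is 38.0.

38.0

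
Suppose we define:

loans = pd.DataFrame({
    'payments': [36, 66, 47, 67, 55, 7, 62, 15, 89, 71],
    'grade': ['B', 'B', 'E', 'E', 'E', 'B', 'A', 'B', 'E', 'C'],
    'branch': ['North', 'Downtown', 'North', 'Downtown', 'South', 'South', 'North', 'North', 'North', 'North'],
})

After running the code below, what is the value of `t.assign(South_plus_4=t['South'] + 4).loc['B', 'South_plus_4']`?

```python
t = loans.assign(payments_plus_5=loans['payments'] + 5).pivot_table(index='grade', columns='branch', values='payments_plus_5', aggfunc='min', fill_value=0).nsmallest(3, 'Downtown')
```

add column payments_plus_5 = loans['payments'] + 5:
   payments grade    branch  payments_plus_5
0        36     B     North               41
1        66     B  Downtown               71
2        47     E     North               52
3        67     E  Downtown               72
4        55     E     South               60
5         7     B     South               12
6        62     A     North               67
7        15     B     North               20
8        89     E     North               94
9        71     C     North               76
pivot: rows=grade, cols=branch, min(payments_plus_5):
branch  Downtown  North  South
grade                         
A              0     67      0
B             71     20     12
C              0     76      0
E             72     52     60
take 3 rows with smallest Downtown:
branch  Downtown  North  South
grade                         
A              0     67      0
C              0     76      0
B             71     20     12
add column South_plus_4 = t['South'] + 4:
branch  Downtown  North  South  South_plus_4
grade                                       
A              0     67      0             4
C              0     76      0             4
B             71     20     12            16

16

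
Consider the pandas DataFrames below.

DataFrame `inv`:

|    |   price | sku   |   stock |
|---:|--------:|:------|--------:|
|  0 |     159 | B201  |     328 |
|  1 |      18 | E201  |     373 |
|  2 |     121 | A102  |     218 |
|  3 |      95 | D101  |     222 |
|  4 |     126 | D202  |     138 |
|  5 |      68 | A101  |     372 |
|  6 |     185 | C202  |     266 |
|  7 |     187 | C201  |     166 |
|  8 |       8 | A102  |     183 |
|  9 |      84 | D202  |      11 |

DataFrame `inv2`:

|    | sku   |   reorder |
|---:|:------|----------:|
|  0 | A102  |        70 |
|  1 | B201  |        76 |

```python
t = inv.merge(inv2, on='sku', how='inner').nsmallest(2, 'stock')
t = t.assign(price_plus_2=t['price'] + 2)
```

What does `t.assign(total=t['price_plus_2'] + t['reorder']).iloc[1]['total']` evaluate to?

193

merge on 'sku' (how='inner') → 3 rows:
   price   sku  stock  reorder
0    159  B201    328       76
1    121  A102    218       70
2      8  A102    183       70
take 2 rows with smallest stock:
   price   sku  stock  reorder
2      8  A102    183       70
1    121  A102    218       70
add column price_plus_2 = t['price'] + 2:
   price   sku  stock  reorder  price_plus_2
2      8  A102    183       70            10
1    121  A102    218       70           123
add column total = t['price_plus_2'] + t['reorder']:
   price   sku  stock  reorder  price_plus_2  total
2      8  A102    183       70            10     80
1    121  A102    218       70           123    193
value at position 1, column 'total' → 193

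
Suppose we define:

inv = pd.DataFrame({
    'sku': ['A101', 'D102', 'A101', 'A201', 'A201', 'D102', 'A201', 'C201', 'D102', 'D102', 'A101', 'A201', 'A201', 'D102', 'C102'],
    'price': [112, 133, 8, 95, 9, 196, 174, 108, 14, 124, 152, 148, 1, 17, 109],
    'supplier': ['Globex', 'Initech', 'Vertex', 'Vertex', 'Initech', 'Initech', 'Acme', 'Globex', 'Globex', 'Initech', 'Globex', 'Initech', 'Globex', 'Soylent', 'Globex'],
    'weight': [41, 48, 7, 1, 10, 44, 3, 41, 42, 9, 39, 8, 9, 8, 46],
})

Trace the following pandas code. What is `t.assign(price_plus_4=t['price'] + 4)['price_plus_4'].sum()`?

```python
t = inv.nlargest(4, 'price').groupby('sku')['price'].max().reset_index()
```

take 4 rows with largest price:
     sku  price supplier  weight
5   D102    196  Initech      44
6   A201    174     Acme       3
10  A101    152   Globex      39
11  A201    148  Initech       8
group by sku, max of price:
sku
A101    152
A201    174
D102    196
Name: price, dtype: int64
reset_index():
    sku  price
0  A101    152
1  A201    174
2  D102    196
add column price_plus_4 = t['price'] + 4:
    sku  price  price_plus_4
0  A101    152           156
1  A201    174           178
2  D102    196           200

534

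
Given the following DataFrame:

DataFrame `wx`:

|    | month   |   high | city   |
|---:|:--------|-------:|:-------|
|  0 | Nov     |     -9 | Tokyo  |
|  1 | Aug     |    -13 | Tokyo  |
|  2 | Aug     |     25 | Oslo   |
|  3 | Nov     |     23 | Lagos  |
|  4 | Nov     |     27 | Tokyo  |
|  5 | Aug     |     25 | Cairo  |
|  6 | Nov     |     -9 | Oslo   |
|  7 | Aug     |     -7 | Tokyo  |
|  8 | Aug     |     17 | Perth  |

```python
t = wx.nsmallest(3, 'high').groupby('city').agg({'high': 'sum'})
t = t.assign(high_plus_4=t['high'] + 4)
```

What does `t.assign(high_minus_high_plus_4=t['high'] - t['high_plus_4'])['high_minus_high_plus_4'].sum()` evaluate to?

take 3 rows with smallest high:
  month  high   city
1   Aug   -13  Tokyo
0   Nov    -9  Tokyo
6   Nov    -9   Oslo
group by city, sum of high:
       high
city       
Oslo     -9
Tokyo   -22
add column high_plus_4 = t['high'] + 4:
       high  high_plus_4
city                    
Oslo     -9           -5
Tokyo   -22          -18
add column high_minus_high_plus_4 = t['high'] - t['high_plus_4']:
       high  high_plus_4  high_minus_high_plus_4
city                                            
Oslo     -9           -5                      -4
Tokyo   -22          -18                      -4
Finally, sum of column 'high_minus_high_plus_4' = -8.

-8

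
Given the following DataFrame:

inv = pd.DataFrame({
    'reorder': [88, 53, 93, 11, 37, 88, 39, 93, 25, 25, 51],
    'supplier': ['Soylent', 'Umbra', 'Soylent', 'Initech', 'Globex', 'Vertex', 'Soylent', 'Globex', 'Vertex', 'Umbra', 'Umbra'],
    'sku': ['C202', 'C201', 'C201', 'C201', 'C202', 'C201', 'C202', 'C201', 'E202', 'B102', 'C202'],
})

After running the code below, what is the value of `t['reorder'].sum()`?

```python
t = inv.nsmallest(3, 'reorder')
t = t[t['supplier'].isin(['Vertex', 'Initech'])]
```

36

take 3 rows with smallest reorder:
   reorder supplier   sku
3       11  Initech  C201
8       25   Vertex  E202
9       25    Umbra  B102
filter rows where supplier in ['Vertex', 'Initech']:
   reorder supplier   sku
3       11  Initech  C201
8       25   Vertex  E202
Taking the sum of column 'reorder' gives 36.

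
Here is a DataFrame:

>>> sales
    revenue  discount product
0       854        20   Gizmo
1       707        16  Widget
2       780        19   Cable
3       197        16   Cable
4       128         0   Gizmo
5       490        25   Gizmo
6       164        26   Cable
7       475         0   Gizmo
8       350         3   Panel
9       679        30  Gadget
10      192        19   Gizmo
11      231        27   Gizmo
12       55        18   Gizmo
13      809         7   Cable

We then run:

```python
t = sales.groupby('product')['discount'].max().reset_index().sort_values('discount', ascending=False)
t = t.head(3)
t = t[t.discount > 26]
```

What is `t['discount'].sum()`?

group by product, max of discount:
product
Cable     26
Gadget    30
Gizmo     27
Panel      3
Widget    16
Name: discount, dtype: int64
reset_index():
  product  discount
0   Cable        26
1  Gadget        30
2   Gizmo        27
3   Panel         3
4  Widget        16
sort by discount descending:
  product  discount
1  Gadget        30
2   Gizmo        27
0   Cable        26
4  Widget        16
3   Panel         3
take first 3 rows:
  product  discount
1  Gadget        30
2   Gizmo        27
0   Cable        26
filter rows where discount > 26:
  product  discount
1  Gadget        30
2   Gizmo        27
Hence 57.

57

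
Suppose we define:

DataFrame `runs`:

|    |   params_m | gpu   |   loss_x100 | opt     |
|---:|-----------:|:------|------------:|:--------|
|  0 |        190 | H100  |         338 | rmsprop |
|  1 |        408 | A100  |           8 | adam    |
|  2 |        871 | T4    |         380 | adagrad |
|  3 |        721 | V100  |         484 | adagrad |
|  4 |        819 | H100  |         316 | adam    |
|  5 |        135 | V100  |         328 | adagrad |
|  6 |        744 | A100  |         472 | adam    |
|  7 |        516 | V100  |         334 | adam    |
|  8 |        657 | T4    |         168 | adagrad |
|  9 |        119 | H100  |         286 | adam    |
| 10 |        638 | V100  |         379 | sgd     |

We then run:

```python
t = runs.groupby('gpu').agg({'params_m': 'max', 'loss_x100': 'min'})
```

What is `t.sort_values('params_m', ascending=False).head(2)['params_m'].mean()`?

group by gpu: max(params_m), min(loss_x100):
      params_m  loss_x100
gpu                      
A100       744          8
H100       819        286
T4         871        168
V100       721        328
sort by params_m descending:
      params_m  loss_x100
gpu                      
T4         871        168
H100       819        286
A100       744          8
V100       721        328
take first 2 rows:
      params_m  loss_x100
gpu                      
T4         871        168
H100       819        286
mean of column 'params_m' → 845.0

845.0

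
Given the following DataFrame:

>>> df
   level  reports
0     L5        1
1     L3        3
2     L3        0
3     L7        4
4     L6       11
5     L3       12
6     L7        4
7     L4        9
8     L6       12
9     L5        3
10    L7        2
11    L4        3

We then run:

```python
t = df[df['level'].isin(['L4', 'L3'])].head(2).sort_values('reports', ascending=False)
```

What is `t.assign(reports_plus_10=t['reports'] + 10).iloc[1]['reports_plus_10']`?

10

filter rows where level in ['L4', 'L3']:
   level  reports
1     L3        3
2     L3        0
5     L3       12
7     L4        9
11    L4        3
take first 2 rows:
  level  reports
1    L3        3
2    L3        0
sort by reports descending:
  level  reports
1    L3        3
2    L3        0
add column reports_plus_10 = t['reports'] + 10:
  level  reports  reports_plus_10
1    L3        3               13
2    L3        0               10
Reading off the value at position 1, column 'reports_plus_10', we get 10.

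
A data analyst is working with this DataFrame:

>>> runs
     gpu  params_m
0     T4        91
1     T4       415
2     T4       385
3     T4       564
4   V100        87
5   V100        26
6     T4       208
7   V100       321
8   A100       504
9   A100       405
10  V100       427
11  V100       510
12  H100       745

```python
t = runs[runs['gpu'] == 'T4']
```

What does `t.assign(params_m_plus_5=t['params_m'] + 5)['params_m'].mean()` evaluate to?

filter rows where gpu == 'T4':
  gpu  params_m
0  T4        91
1  T4       415
2  T4       385
3  T4       564
6  T4       208
add column params_m_plus_5 = t['params_m'] + 5:
  gpu  params_m  params_m_plus_5
0  T4        91               96
1  T4       415              420
2  T4       385              390
3  T4       564              569
6  T4       208              213
Then the mean of column 'params_m': 332.6

332.6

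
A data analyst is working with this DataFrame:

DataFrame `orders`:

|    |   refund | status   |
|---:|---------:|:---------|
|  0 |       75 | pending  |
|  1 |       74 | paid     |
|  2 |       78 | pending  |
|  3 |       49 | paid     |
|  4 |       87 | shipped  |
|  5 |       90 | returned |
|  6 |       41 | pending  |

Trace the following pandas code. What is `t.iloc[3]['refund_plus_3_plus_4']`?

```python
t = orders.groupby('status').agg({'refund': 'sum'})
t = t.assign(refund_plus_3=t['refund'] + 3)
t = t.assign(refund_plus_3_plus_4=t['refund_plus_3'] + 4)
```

94

group by status, sum of refund:
          refund
status          
paid         123
pending      194
returned      90
shipped       87
add column refund_plus_3 = t['refund'] + 3:
          refund  refund_plus_3
status                         
paid         123            126
pending      194            197
returned      90             93
shipped       87             90
add column refund_plus_3_plus_4 = t['refund_plus_3'] + 4:
          refund  refund_plus_3  refund_plus_3_plus_4
status                                               
paid         123            126                   130
pending      194            197                   201
returned      90             93                    97
shipped       87             90                    94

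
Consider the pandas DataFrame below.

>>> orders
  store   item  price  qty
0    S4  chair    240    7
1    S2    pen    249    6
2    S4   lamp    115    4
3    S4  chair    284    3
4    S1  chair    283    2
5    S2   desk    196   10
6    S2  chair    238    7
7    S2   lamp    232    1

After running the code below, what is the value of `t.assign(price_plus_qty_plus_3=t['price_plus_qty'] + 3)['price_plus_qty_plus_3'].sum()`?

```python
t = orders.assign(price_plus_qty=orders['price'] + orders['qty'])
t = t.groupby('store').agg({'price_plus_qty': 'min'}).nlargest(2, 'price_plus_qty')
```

497

add column price_plus_qty = orders['price'] + orders['qty']:
  store   item  price  qty  price_plus_qty
0    S4  chair    240    7             247
1    S2    pen    249    6             255
2    S4   lamp    115    4             119
3    S4  chair    284    3             287
4    S1  chair    283    2             285
5    S2   desk    196   10             206
6    S2  chair    238    7             245
7    S2   lamp    232    1             233
group by store, min of price_plus_qty:
       price_plus_qty
store                
S1                285
S2                206
S4                119
take 2 rows with largest price_plus_qty:
       price_plus_qty
store                
S1                285
S2                206
add column price_plus_qty_plus_3 = t['price_plus_qty'] + 3:
       price_plus_qty  price_plus_qty_plus_3
store                                       
S1                285                    288
S2                206                    209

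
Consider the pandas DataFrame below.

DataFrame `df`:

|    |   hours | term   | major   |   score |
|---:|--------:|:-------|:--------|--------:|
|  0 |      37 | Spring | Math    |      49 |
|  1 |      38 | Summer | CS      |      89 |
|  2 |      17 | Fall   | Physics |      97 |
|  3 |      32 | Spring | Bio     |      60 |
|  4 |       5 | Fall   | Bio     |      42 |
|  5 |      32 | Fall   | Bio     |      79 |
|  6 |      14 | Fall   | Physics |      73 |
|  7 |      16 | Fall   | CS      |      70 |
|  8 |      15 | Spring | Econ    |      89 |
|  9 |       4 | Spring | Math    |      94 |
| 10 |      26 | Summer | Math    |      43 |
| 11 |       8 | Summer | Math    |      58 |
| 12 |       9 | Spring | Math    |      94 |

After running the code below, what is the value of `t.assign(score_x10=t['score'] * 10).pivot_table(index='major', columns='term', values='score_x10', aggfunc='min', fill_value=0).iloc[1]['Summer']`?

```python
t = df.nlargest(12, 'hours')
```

take 12 rows with largest hours:
    hours    term    major  score
1      38  Summer       CS     89
0      37  Spring     Math     49
3      32  Spring      Bio     60
5      32    Fall      Bio     79
10     26  Summer     Math     43
2      17    Fall  Physics     97
7      16    Fall       CS     70
8      15  Spring     Econ     89
6      14    Fall  Physics     73
12      9  Spring     Math     94
11      8  Summer     Math     58
4       5    Fall      Bio     42
add column score_x10 = t['score'] * 10:
    hours    term    major  score  score_x10
1      38  Summer       CS     89        890
0      37  Spring     Math     49        490
3      32  Spring      Bio     60        600
5      32    Fall      Bio     79        790
10     26  Summer     Math     43        430
2      17    Fall  Physics     97        970
7      16    Fall       CS     70        700
8      15  Spring     Econ     89        890
6      14    Fall  Physics     73        730
12      9  Spring     Math     94        940
11      8  Summer     Math     58        580
4       5    Fall      Bio     42        420
pivot: rows=major, cols=term, min(score_x10):
term     Fall  Spring  Summer
major                        
Bio       420     600       0
CS        700       0     890
Econ        0     890       0
Math        0     490     430
Physics   730       0       0
The value at position 1, column 'Summer' is 890.

890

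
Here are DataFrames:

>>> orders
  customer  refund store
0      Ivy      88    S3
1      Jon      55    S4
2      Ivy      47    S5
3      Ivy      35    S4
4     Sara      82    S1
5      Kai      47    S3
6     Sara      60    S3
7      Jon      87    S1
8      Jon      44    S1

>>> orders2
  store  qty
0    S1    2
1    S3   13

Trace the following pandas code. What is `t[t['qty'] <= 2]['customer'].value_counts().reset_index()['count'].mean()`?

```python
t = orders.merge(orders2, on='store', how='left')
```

1.5

merge on 'store' (how='left') → 9 rows:
  customer  refund store   qty
0      Ivy      88    S3  13.0
1      Jon      55    S4   NaN
2      Ivy      47    S5   NaN
3      Ivy      35    S4   NaN
4     Sara      82    S1   2.0
5      Kai      47    S3  13.0
6     Sara      60    S3  13.0
7      Jon      87    S1   2.0
8      Jon      44    S1   2.0
filter rows where qty <= 2:
  customer  refund store  qty
4     Sara      82    S1  2.0
7      Jon      87    S1  2.0
8      Jon      44    S1  2.0
value_counts of customer:
customer
Jon     2
Sara    1
Name: count, dtype: int64
reset_index():
  customer  count
0      Jon      2
1     Sara      1
So mean() = 1.5.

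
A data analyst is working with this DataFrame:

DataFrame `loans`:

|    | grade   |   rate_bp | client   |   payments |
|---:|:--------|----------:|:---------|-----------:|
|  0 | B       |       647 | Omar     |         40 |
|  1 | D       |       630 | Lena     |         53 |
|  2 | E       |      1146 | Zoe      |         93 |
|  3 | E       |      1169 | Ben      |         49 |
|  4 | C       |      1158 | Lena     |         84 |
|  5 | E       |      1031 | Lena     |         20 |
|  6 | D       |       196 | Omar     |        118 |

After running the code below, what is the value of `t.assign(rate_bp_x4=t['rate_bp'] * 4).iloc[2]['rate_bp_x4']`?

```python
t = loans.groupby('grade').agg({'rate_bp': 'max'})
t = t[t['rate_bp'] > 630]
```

group by grade, max of rate_bp:
       rate_bp
grade         
B          647
C         1158
D          630
E         1169
filter rows where rate_bp > 630:
       rate_bp
grade         
B          647
C         1158
E         1169
add column rate_bp_x4 = t['rate_bp'] * 4:
       rate_bp  rate_bp_x4
grade                     
B          647        2588
C         1158        4632
E         1169        4676

4676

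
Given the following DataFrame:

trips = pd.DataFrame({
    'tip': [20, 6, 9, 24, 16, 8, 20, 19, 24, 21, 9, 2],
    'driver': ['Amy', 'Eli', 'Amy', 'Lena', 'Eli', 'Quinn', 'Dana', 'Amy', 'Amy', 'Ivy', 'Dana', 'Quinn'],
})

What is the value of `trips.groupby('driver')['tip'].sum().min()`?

group by driver, sum of tip:
driver
Amy      72
Dana     29
Eli      22
Ivy      21
Lena     24
Quinn    10
Name: tip, dtype: int64
The min of the resulting series is 10.

10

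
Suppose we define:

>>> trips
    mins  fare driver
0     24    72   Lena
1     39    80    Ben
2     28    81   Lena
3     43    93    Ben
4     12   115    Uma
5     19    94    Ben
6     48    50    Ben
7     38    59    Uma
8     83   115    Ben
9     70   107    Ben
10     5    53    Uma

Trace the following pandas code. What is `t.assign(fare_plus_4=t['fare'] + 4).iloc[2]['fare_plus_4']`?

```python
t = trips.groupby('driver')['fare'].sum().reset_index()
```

group by driver, sum of fare:
driver
Ben     539
Lena    153
Uma     227
Name: fare, dtype: int64
reset_index():
  driver  fare
0    Ben   539
1   Lena   153
2    Uma   227
add column fare_plus_4 = t['fare'] + 4:
  driver  fare  fare_plus_4
0    Ben   539          543
1   Lena   153          157
2    Uma   227          231

231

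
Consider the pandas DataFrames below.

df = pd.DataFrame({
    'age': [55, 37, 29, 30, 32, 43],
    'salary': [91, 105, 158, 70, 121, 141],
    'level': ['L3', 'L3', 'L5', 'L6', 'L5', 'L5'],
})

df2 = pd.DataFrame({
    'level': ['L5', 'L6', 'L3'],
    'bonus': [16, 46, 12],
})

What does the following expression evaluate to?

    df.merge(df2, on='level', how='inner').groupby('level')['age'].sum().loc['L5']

104

merge on 'level' (how='inner') → 6 rows:
   age  salary level  bonus
0   55      91    L3     12
1   37     105    L3     12
2   29     158    L5     16
3   30      70    L6     46
4   32     121    L5     16
5   43     141    L5     16
group by level, sum of age:
level
L3     92
L5    104
L6     30
Name: age, dtype: int64
Hence 104.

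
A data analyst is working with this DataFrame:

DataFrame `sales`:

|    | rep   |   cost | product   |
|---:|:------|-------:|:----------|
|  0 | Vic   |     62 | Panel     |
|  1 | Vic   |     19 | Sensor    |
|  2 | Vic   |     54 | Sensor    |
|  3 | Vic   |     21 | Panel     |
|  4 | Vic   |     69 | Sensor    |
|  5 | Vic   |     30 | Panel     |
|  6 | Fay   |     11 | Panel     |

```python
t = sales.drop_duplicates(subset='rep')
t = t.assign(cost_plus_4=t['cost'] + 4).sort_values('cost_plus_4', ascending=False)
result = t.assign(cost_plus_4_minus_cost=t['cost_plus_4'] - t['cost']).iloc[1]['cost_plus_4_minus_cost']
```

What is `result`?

4

drop duplicate rep (keep=first):
   rep  cost product
0  Vic    62   Panel
6  Fay    11   Panel
add column cost_plus_4 = t['cost'] + 4:
   rep  cost product  cost_plus_4
0  Vic    62   Panel           66
6  Fay    11   Panel           15
sort by cost_plus_4 descending:
   rep  cost product  cost_plus_4
0  Vic    62   Panel           66
6  Fay    11   Panel           15
add column cost_plus_4_minus_cost = t['cost_plus_4'] - t['cost']:
   rep  cost product  cost_plus_4  cost_plus_4_minus_cost
0  Vic    62   Panel           66                       4
6  Fay    11   Panel           15                       4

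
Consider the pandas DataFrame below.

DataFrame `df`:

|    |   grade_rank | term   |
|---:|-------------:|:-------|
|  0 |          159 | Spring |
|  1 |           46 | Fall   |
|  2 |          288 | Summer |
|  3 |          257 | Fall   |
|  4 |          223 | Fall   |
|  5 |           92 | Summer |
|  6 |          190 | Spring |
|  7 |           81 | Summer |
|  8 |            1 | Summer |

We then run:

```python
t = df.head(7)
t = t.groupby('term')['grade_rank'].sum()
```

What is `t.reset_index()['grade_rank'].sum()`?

1255

take first 7 rows:
   grade_rank    term
0         159  Spring
1          46    Fall
2         288  Summer
3         257    Fall
4         223    Fall
5          92  Summer
6         190  Spring
group by term, sum of grade_rank:
term
Fall      526
Spring    349
Summer    380
Name: grade_rank, dtype: int64
reset_index():
     term  grade_rank
0    Fall         526
1  Spring         349
2  Summer         380
The sum of column 'grade_rank' is 1255.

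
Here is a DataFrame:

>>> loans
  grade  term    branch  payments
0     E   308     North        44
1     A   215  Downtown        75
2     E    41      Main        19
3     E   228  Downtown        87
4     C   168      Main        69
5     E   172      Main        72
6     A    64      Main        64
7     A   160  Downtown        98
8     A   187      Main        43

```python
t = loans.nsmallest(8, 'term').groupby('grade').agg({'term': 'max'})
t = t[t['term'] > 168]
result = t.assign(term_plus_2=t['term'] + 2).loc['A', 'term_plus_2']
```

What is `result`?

take 8 rows with smallest term:
  grade  term    branch  payments
2     E    41      Main        19
6     A    64      Main        64
7     A   160  Downtown        98
4     C   168      Main        69
5     E   172      Main        72
8     A   187      Main        43
1     A   215  Downtown        75
3     E   228  Downtown        87
group by grade, max of term:
       term
grade      
A       215
C       168
E       228
filter rows where term > 168:
       term
grade      
A       215
E       228
add column term_plus_2 = t['term'] + 2:
       term  term_plus_2
grade                   
A       215          217
E       228          230
Hence 217.

217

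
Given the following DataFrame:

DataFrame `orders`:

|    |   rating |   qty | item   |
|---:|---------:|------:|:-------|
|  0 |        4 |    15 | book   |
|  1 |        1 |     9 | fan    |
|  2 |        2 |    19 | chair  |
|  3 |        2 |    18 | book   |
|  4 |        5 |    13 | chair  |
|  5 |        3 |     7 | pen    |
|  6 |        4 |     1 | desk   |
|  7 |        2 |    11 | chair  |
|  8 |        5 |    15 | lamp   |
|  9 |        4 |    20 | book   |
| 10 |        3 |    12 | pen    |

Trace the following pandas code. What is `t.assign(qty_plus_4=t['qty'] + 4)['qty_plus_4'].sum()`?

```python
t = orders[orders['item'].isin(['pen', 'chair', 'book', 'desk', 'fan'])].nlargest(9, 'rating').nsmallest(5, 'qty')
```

64

filter rows where item in ['pen', 'chair', 'book', 'desk', 'fan']:
    rating  qty   item
0        4   15   book
1        1    9    fan
2        2   19  chair
3        2   18   book
4        5   13  chair
5        3    7    pen
6        4    1   desk
7        2   11  chair
9        4   20   book
10       3   12    pen
take 9 rows with largest rating:
    rating  qty   item
4        5   13  chair
0        4   15   book
6        4    1   desk
9        4   20   book
5        3    7    pen
10       3   12    pen
2        2   19  chair
3        2   18   book
7        2   11  chair
take 5 rows with smallest qty:
    rating  qty   item
6        4    1   desk
5        3    7    pen
7        2   11  chair
10       3   12    pen
4        5   13  chair
add column qty_plus_4 = t['qty'] + 4:
    rating  qty   item  qty_plus_4
6        4    1   desk           5
5        3    7    pen          11
7        2   11  chair          15
10       3   12    pen          16
4        5   13  chair          17
Finally, sum of column 'qty_plus_4' = 64.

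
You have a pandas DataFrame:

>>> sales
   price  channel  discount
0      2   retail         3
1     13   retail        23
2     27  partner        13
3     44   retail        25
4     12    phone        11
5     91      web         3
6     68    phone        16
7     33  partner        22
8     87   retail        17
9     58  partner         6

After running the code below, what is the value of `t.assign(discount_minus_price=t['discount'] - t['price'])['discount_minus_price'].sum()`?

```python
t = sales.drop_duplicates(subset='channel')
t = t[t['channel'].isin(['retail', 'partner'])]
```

-13

drop duplicate channel (keep=first):
   price  channel  discount
0      2   retail         3
2     27  partner        13
4     12    phone        11
5     91      web         3
filter rows where channel in ['retail', 'partner']:
   price  channel  discount
0      2   retail         3
2     27  partner        13
add column discount_minus_price = t['discount'] - t['price']:
   price  channel  discount  discount_minus_price
0      2   retail         3                     1
2     27  partner        13                   -14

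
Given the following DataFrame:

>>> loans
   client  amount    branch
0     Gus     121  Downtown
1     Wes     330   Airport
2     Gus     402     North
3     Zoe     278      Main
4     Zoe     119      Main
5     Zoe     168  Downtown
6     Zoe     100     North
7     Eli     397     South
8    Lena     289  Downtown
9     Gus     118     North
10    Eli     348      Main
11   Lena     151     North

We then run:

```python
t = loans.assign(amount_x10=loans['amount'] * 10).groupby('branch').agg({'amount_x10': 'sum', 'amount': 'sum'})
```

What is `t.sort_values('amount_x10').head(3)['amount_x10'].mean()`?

add column amount_x10 = loans['amount'] * 10:
   client  amount    branch  amount_x10
0     Gus     121  Downtown        1210
1     Wes     330   Airport        3300
2     Gus     402     North        4020
3     Zoe     278      Main        2780
4     Zoe     119      Main        1190
5     Zoe     168  Downtown        1680
6     Zoe     100     North        1000
7     Eli     397     South        3970
8    Lena     289  Downtown        2890
9     Gus     118     North        1180
10    Eli     348      Main        3480
11   Lena     151     North        1510
group by branch: sum(amount_x10), sum(amount):
          amount_x10  amount
branch                      
Airport         3300     330
Downtown        5780     578
Main            7450     745
North           7710     771
South           3970     397
sort by amount_x10:
          amount_x10  amount
branch                      
Airport         3300     330
South           3970     397
Downtown        5780     578
Main            7450     745
North           7710     771
take first 3 rows:
          amount_x10  amount
branch                      
Airport         3300     330
South           3970     397
Downtown        5780     578
Reading off the mean of column 'amount_x10', we get 4350.0.

4350.0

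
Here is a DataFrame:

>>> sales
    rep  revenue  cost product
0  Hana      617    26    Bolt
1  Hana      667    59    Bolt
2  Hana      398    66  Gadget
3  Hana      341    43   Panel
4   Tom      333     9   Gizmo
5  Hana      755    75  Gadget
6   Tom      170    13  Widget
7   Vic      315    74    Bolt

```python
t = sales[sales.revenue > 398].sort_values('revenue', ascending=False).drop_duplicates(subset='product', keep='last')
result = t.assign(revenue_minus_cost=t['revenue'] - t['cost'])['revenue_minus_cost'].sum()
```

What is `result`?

1271

filter rows where revenue > 398:
    rep  revenue  cost product
0  Hana      617    26    Bolt
1  Hana      667    59    Bolt
5  Hana      755    75  Gadget
sort by revenue descending:
    rep  revenue  cost product
5  Hana      755    75  Gadget
1  Hana      667    59    Bolt
0  Hana      617    26    Bolt
drop duplicate product (keep=last):
    rep  revenue  cost product
5  Hana      755    75  Gadget
0  Hana      617    26    Bolt
add column revenue_minus_cost = t['revenue'] - t['cost']:
    rep  revenue  cost product  revenue_minus_cost
5  Hana      755    75  Gadget                 680
0  Hana      617    26    Bolt                 591
Finally, sum of column 'revenue_minus_cost' = 1271.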